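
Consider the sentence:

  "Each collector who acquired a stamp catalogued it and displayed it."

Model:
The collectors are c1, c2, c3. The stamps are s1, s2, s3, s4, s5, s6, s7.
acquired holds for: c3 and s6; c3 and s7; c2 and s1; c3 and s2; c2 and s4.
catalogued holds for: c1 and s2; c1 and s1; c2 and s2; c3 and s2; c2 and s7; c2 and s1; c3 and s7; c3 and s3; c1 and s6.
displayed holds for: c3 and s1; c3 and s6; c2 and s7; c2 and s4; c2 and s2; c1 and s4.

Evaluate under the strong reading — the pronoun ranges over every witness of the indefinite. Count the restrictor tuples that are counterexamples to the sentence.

5

"it" takes "a stamp" as antecedent — a donkey pronoun bound across the clause boundary.
Strong reading: for every (c,s) with acquired(c,s), catalogued(c,s) ∧ displayed(c,s).
Restrictor pairs: (c2,s1) ✗  (c2,s4) ✗  (c3,s2) ✗  (c3,s6) ✗  (c3,s7) ✗
Counterexamples (restrictor pairs failing the scope): 5.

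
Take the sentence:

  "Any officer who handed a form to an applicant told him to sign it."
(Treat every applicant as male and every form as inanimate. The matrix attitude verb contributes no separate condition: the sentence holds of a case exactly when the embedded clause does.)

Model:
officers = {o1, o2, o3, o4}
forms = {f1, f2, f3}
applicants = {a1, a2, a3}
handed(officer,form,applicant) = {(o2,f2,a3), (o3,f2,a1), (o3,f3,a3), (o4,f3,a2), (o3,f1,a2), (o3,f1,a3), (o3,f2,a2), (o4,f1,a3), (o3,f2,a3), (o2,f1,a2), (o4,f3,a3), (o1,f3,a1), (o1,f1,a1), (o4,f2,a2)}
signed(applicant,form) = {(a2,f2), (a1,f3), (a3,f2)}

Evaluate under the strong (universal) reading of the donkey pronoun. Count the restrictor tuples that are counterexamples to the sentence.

9

"him" takes "an applicant" as antecedent and "it" takes "a form"; both are donkey pronouns co-varying with the restrictor.
Strong reading: for every (o,f,a) with handed(o,f,a), signed(a,f).
Restrictor triples: (o1,f1,a1)→signed(a1,f1) ✗  (o1,f3,a1)→signed(a1,f3) ✓  (o2,f1,a2)→signed(a2,f1) ✗  (o2,f2,a3)→signed(a3,f2) ✓  (o3,f1,a2)→signed(a2,f1) ✗  (o3,f1,a3)→signed(a3,f1) ✗  (o3,f2,a1)→signed(a1,f2) ✗  (o3,f2,a2)→signed(a2,f2) ✓  (o3,f2,a3)→signed(a3,f2) ✓  (o3,f3,a3)→signed(a3,f3) ✗  (o4,f1,a3)→signed(a3,f1) ✗  (o4,f2,a2)→signed(a2,f2) ✓  (o4,f3,a2)→signed(a2,f3) ✗  (o4,f3,a3)→signed(a3,f3) ✗
Counterexamples (restrictor triples failing the scope): 9.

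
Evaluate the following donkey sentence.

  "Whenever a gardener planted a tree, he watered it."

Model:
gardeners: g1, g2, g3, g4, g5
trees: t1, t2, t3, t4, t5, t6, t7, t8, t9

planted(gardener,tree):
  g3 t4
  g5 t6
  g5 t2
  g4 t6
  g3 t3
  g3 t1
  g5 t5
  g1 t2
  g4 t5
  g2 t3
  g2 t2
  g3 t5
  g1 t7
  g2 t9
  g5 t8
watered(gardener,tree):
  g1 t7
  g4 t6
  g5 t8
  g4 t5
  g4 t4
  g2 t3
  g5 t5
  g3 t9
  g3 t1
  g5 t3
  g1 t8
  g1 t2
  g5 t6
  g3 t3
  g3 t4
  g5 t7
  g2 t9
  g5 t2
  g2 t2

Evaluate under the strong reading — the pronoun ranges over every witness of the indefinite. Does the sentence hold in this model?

False

"it" takes "a tree" as antecedent — a donkey pronoun bound across the clause boundary.
Strong reading: for every (g,t) with planted(g,t), watered(g,t).
Restrictor pairs: (g1,t2) ✓  (g1,t7) ✓  (g2,t2) ✓  (g2,t3) ✓  (g2,t9) ✓  (g3,t1) ✓  (g3,t3) ✓  (g3,t4) ✓  (g3,t5) ✗  (g4,t5) ✓  (g4,t6) ✓  (g5,t2) ✓  (g5,t5) ✓  (g5,t6) ✓  (g5,t8) ✓
Counterexample: (g3,t5) is in planted but fails the scope.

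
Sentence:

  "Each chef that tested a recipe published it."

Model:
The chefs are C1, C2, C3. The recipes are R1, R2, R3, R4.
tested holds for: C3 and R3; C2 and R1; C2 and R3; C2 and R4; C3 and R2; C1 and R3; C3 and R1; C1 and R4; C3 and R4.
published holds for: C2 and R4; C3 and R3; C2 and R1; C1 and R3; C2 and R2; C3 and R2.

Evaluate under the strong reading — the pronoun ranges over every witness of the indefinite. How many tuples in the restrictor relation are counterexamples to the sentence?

"it" takes "a recipe" as antecedent — a donkey pronoun bound across the clause boundary.
Strong reading: for every (c,r) with tested(c,r), published(c,r).
Restrictor pairs: (C1,R3) ✓  (C1,R4) ✗  (C2,R1) ✓  (C2,R3) ✗  (C2,R4) ✓  (C3,R1) ✗  (C3,R2) ✓  (C3,R3) ✓  (C3,R4) ✗
Counterexamples (restrictor pairs failing the scope): 4.

4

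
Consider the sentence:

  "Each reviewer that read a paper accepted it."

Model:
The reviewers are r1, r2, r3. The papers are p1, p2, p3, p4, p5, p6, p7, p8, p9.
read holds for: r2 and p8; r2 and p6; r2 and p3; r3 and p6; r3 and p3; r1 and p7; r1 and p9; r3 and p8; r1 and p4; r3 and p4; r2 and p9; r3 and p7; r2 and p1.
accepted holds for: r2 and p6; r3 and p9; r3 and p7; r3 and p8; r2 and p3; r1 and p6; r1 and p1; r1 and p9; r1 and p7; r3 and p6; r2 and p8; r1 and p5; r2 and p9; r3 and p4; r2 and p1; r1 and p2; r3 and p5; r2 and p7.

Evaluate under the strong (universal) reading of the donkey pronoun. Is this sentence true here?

"it" takes "a paper" as antecedent — a donkey pronoun bound across the clause boundary.
Strong reading: for every (r,p) with read(r,p), accepted(r,p).
Restrictor pairs: (r1,p4) ✗  (r1,p7) ✓  (r1,p9) ✓  (r2,p1) ✓  (r2,p3) ✓  (r2,p6) ✓  (r2,p8) ✓  (r2,p9) ✓  (r3,p3) ✗  (r3,p4) ✓  (r3,p6) ✓  (r3,p7) ✓  (r3,p8) ✓
Counterexample: (r1,p4) is in read but fails the scope.

False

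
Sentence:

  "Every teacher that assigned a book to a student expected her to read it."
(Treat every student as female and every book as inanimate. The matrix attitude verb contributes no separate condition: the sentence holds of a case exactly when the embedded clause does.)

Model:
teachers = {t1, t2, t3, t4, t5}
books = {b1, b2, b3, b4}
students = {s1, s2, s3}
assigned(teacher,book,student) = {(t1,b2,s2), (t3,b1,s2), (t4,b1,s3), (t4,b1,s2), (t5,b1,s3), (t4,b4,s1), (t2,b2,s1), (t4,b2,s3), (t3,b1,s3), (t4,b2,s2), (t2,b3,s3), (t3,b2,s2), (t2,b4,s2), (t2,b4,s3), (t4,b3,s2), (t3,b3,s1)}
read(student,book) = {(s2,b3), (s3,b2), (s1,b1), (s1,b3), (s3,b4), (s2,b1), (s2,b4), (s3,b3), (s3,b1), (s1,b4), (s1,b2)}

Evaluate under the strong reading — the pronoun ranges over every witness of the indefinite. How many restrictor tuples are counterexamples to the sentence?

"her" takes "a student" as antecedent and "it" takes "a book"; both are donkey pronouns co-varying with the restrictor.
Strong reading: for every (t,b,s) with assigned(t,b,s), read(s,b).
Restrictor triples: (t1,b2,s2)→read(s2,b2) ✗  (t2,b2,s1)→read(s1,b2) ✓  (t2,b3,s3)→read(s3,b3) ✓  (t2,b4,s2)→read(s2,b4) ✓  (t2,b4,s3)→read(s3,b4) ✓  (t3,b1,s2)→read(s2,b1) ✓  (t3,b1,s3)→read(s3,b1) ✓  (t3,b2,s2)→read(s2,b2) ✗  (t3,b3,s1)→read(s1,b3) ✓  (t4,b1,s2)→read(s2,b1) ✓  (t4,b1,s3)→read(s3,b1) ✓  (t4,b2,s2)→read(s2,b2) ✗  (t4,b2,s3)→read(s3,b2) ✓  (t4,b3,s2)→read(s2,b3) ✓  (t4,b4,s1)→read(s1,b4) ✓  (t5,b1,s3)→read(s3,b1) ✓
Counterexamples (restrictor triples failing the scope): 3.

3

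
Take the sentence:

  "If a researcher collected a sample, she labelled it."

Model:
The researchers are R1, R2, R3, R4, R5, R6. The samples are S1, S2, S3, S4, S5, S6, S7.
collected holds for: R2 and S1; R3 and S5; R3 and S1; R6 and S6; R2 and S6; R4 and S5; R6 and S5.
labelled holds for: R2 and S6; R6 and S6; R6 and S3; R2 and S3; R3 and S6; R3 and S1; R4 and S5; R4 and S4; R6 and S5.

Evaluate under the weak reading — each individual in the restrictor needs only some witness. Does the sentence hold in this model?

"it" takes "a sample" as antecedent — a donkey pronoun bound across the clause boundary.
Weak reading: every researcher r with some collected-sample has at least one collected-sample s such that labelled(r,s).
Per researcher: R2:✓  R3:✓  R4:✓  R6:✓
Every researcher in the restrictor has a witness.

True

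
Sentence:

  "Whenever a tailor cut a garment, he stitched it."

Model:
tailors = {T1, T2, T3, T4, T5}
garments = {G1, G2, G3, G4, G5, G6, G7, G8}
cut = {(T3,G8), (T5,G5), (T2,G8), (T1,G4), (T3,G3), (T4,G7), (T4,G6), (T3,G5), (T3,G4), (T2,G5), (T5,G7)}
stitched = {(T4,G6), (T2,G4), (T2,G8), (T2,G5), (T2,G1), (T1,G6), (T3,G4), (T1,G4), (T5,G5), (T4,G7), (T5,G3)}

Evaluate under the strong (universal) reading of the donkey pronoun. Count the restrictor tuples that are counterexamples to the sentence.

"it" takes "a garment" as antecedent — a donkey pronoun bound across the clause boundary.
Strong reading: for every (t,g) with cut(t,g), stitched(t,g).
Restrictor pairs: (T1,G4) ✓  (T2,G5) ✓  (T2,G8) ✓  (T3,G3) ✗  (T3,G4) ✓  (T3,G5) ✗  (T3,G8) ✗  (T4,G6) ✓  (T4,G7) ✓  (T5,G5) ✓  (T5,G7) ✗
Counterexamples (restrictor pairs failing the scope): 4.

4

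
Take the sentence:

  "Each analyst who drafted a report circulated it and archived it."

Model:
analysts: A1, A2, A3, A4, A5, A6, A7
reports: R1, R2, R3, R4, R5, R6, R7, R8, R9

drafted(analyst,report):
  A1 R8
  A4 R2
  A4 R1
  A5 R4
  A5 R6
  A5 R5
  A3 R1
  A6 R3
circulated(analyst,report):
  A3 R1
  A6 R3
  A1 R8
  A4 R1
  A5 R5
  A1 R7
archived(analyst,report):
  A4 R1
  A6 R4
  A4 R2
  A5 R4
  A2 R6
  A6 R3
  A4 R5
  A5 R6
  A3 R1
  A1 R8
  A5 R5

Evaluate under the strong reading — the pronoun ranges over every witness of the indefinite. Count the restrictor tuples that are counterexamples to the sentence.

"it" takes "a report" as antecedent — a donkey pronoun bound across the clause boundary.
Strong reading: for every (a,r) with drafted(a,r), circulated(a,r) ∧ archived(a,r).
Restrictor pairs: (A1,R8) ✓  (A3,R1) ✓  (A4,R1) ✓  (A4,R2) ✗  (A5,R4) ✗  (A5,R5) ✓  (A5,R6) ✗  (A6,R3) ✓
Counterexamples (restrictor pairs failing the scope): 3.

3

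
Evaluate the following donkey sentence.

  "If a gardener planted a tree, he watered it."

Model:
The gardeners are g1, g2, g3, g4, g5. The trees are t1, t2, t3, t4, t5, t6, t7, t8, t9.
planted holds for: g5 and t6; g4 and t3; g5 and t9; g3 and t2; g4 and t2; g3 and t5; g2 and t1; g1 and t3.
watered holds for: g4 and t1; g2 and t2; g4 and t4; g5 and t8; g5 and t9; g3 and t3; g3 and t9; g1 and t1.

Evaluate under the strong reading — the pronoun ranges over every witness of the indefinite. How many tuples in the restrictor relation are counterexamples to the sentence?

7

"it" takes "a tree" as antecedent — a donkey pronoun bound across the clause boundary.
Strong reading: for every (g,t) with planted(g,t), watered(g,t).
Restrictor pairs: (g1,t3) ✗  (g2,t1) ✗  (g3,t2) ✗  (g3,t5) ✗  (g4,t2) ✗  (g4,t3) ✗  (g5,t6) ✗  (g5,t9) ✓
Counterexamples (restrictor pairs failing the scope): 7.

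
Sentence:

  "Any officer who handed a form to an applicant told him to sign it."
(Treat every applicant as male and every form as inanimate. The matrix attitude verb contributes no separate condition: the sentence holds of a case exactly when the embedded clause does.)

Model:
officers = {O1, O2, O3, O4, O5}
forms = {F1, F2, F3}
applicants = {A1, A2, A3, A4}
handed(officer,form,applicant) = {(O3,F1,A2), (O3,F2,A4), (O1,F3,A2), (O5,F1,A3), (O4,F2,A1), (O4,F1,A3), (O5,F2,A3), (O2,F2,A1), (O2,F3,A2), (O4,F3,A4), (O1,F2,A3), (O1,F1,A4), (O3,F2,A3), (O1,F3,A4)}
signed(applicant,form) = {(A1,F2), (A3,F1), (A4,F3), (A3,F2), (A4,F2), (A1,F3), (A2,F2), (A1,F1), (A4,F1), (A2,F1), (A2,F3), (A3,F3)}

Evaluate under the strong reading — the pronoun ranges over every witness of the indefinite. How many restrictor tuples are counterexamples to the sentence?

"him" takes "an applicant" as antecedent and "it" takes "a form"; both are donkey pronouns co-varying with the restrictor.
Strong reading: for every (o,f,a) with handed(o,f,a), signed(a,f).
Restrictor triples: (O1,F1,A4)→signed(A4,F1) ✓  (O1,F2,A3)→signed(A3,F2) ✓  (O1,F3,A2)→signed(A2,F3) ✓  (O1,F3,A4)→signed(A4,F3) ✓  (O2,F2,A1)→signed(A1,F2) ✓  (O2,F3,A2)→signed(A2,F3) ✓  (O3,F1,A2)→signed(A2,F1) ✓  (O3,F2,A3)→signed(A3,F2) ✓  (O3,F2,A4)→signed(A4,F2) ✓  (O4,F1,A3)→signed(A3,F1) ✓  (O4,F2,A1)→signed(A1,F2) ✓  (O4,F3,A4)→signed(A4,F3) ✓  (O5,F1,A3)→signed(A3,F1) ✓  (O5,F2,A3)→signed(A3,F2) ✓
Counterexamples (restrictor triples failing the scope): 0.

0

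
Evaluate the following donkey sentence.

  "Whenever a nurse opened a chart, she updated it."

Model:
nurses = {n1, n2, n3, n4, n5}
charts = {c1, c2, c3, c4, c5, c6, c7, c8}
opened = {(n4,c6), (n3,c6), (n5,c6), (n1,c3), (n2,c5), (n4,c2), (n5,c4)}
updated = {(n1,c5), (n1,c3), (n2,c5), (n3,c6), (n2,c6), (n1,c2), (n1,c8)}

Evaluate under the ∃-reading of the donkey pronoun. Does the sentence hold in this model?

False

"it" takes "a chart" as antecedent — a donkey pronoun bound across the clause boundary.
Weak reading: every nurse n with some opened-chart has at least one opened-chart c such that updated(n,c).
Per nurse: n1:✓  n2:✓  n3:✓  n4:✗  n5:✗
n4 has no witness among its opened-charts.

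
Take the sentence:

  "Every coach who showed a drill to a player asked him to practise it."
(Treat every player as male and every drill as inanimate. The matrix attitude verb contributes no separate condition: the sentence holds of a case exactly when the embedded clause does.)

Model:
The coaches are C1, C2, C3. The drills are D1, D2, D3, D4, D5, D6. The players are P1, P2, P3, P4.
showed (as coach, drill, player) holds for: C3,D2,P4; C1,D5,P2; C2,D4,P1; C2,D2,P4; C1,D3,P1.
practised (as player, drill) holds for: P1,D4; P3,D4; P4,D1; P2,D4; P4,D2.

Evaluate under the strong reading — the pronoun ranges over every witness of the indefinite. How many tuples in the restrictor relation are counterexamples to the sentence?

2

"him" takes "a player" as antecedent and "it" takes "a drill"; both are donkey pronouns co-varying with the restrictor.
Strong reading: for every (c,d,p) with showed(c,d,p), practised(p,d).
Restrictor triples: (C1,D3,P1)→practised(P1,D3) ✗  (C1,D5,P2)→practised(P2,D5) ✗  (C2,D2,P4)→practised(P4,D2) ✓  (C2,D4,P1)→practised(P1,D4) ✓  (C3,D2,P4)→practised(P4,D2) ✓
Counterexamples (restrictor triples failing the scope): 2.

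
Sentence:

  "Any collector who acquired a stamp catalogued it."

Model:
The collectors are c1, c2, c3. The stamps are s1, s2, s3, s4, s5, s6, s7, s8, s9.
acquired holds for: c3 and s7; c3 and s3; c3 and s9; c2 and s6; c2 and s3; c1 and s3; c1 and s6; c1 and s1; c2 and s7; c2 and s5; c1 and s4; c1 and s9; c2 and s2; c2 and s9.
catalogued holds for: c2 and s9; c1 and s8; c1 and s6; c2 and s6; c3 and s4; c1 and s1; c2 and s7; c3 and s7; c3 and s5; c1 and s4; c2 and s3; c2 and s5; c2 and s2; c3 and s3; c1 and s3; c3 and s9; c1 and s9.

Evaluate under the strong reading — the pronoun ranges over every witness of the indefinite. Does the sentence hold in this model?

True

"it" takes "a stamp" as antecedent — a donkey pronoun bound across the clause boundary.
Strong reading: for every (c,s) with acquired(c,s), catalogued(c,s).
Restrictor pairs: (c1,s1) ✓  (c1,s3) ✓  (c1,s4) ✓  (c1,s6) ✓  (c1,s9) ✓  (c2,s2) ✓  (c2,s3) ✓  (c2,s5) ✓  (c2,s6) ✓  (c2,s7) ✓  (c2,s9) ✓  (c3,s3) ✓  (c3,s7) ✓  (c3,s9) ✓
Every restrictor pair satisfies the scope.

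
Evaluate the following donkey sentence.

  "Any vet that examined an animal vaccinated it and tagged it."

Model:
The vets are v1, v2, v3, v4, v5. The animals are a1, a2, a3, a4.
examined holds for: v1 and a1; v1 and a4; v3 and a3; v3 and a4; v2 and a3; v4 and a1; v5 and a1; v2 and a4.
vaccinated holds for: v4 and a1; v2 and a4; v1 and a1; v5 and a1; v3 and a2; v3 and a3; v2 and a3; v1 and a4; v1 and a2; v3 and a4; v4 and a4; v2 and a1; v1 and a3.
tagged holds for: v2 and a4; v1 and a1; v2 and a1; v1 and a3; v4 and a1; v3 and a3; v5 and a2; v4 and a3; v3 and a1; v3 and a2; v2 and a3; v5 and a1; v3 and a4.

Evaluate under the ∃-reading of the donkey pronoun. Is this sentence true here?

True

"it" takes "an animal" as antecedent — a donkey pronoun bound across the clause boundary.
Weak reading: every vet v with some examined-animal has at least one examined-animal a such that vaccinated(v,a) ∧ tagged(v,a).
Per vet: v1:✓  v2:✓  v3:✓  v4:✓  v5:✓
Every vet in the restrictor has a witness.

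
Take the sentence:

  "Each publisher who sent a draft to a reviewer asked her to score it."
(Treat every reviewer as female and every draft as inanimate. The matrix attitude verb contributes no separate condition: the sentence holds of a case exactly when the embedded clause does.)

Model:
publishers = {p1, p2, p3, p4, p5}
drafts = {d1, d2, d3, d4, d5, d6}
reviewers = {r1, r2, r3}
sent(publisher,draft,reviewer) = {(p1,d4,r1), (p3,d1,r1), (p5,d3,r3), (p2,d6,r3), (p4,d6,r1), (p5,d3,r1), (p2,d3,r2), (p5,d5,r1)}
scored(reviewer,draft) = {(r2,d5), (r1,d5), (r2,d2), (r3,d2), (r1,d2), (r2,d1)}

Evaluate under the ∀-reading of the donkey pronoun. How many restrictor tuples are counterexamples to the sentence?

7

"her" takes "a reviewer" as antecedent and "it" takes "a draft"; both are donkey pronouns co-varying with the restrictor.
Strong reading: for every (p,d,r) with sent(p,d,r), scored(r,d).
Restrictor triples: (p1,d4,r1)→scored(r1,d4) ✗  (p2,d3,r2)→scored(r2,d3) ✗  (p2,d6,r3)→scored(r3,d6) ✗  (p3,d1,r1)→scored(r1,d1) ✗  (p4,d6,r1)→scored(r1,d6) ✗  (p5,d3,r1)→scored(r1,d3) ✗  (p5,d3,r3)→scored(r3,d3) ✗  (p5,d5,r1)→scored(r1,d5) ✓
Counterexamples (restrictor triples failing the scope): 7.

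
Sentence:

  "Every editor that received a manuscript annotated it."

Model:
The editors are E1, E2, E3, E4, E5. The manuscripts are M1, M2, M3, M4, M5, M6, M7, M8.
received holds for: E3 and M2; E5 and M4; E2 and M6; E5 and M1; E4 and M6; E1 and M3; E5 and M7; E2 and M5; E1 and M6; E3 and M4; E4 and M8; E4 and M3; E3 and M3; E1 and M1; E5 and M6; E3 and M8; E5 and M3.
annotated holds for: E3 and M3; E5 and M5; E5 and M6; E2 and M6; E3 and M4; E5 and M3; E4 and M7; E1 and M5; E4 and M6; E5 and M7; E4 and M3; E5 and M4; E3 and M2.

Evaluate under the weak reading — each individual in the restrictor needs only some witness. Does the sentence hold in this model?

"it" takes "a manuscript" as antecedent — a donkey pronoun bound across the clause boundary.
Weak reading: every editor e with some received-manuscript has at least one received-manuscript m such that annotated(e,m).
Per editor: E1:✗  E2:✓  E3:✓  E4:✓  E5:✓
E1 has no witness among its received-manuscripts.

False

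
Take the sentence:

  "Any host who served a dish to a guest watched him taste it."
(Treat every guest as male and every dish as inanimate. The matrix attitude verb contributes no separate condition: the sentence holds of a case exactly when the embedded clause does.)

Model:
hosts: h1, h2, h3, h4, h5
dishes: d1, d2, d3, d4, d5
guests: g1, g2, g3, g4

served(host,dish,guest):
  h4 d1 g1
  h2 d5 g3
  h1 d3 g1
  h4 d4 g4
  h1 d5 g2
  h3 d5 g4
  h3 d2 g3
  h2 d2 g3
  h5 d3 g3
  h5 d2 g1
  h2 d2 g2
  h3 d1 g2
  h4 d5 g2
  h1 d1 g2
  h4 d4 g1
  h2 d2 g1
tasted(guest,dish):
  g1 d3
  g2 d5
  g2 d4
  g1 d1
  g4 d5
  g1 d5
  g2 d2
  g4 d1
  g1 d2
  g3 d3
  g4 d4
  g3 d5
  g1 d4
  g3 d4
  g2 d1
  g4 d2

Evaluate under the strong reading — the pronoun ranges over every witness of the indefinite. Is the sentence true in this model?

False

"him" takes "a guest" as antecedent and "it" takes "a dish"; both are donkey pronouns co-varying with the restrictor.
Strong reading: for every (h,d,g) with served(h,d,g), tasted(g,d).
Restrictor triples: (h1,d1,g2)→tasted(g2,d1) ✓  (h1,d3,g1)→tasted(g1,d3) ✓  (h1,d5,g2)→tasted(g2,d5) ✓  (h2,d2,g1)→tasted(g1,d2) ✓  (h2,d2,g2)→tasted(g2,d2) ✓  (h2,d2,g3)→tasted(g3,d2) ✗  (h2,d5,g3)→tasted(g3,d5) ✓  (h3,d1,g2)→tasted(g2,d1) ✓  (h3,d2,g3)→tasted(g3,d2) ✗  (h3,d5,g4)→tasted(g4,d5) ✓  (h4,d1,g1)→tasted(g1,d1) ✓  (h4,d4,g1)→tasted(g1,d4) ✓  (h4,d4,g4)→tasted(g4,d4) ✓  (h4,d5,g2)→tasted(g2,d5) ✓  (h5,d2,g1)→tasted(g1,d2) ✓  (h5,d3,g3)→tasted(g3,d3) ✓
Counterexample: (h2,d2,g3) — tasted(g3,d2) does not hold.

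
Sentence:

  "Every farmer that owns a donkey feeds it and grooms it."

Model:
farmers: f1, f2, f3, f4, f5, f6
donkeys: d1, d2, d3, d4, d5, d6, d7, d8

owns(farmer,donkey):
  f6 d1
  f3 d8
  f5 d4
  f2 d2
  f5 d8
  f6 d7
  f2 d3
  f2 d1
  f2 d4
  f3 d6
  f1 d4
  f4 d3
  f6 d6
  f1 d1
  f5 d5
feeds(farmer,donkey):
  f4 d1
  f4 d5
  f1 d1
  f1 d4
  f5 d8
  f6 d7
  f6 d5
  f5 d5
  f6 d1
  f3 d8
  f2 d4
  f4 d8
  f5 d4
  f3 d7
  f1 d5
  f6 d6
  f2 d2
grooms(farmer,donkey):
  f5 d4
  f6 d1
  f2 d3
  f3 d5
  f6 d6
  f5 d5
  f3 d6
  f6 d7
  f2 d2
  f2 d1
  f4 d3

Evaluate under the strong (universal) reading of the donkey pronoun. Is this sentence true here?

False

"it" takes "a donkey" as antecedent — a donkey pronoun bound across the clause boundary.
Strong reading: for every (f,d) with owns(f,d), feeds(f,d) ∧ grooms(f,d).
Restrictor pairs: (f1,d1) ✗  (f1,d4) ✗  (f2,d1) ✗  (f2,d2) ✓  (f2,d3) ✗  (f2,d4) ✗  (f3,d6) ✗  (f3,d8) ✗  (f4,d3) ✗  (f5,d4) ✓  (f5,d5) ✓  (f5,d8) ✗  (f6,d1) ✓  (f6,d6) ✓  (f6,d7) ✓
Counterexample: (f1,d1) is in owns but fails the scope.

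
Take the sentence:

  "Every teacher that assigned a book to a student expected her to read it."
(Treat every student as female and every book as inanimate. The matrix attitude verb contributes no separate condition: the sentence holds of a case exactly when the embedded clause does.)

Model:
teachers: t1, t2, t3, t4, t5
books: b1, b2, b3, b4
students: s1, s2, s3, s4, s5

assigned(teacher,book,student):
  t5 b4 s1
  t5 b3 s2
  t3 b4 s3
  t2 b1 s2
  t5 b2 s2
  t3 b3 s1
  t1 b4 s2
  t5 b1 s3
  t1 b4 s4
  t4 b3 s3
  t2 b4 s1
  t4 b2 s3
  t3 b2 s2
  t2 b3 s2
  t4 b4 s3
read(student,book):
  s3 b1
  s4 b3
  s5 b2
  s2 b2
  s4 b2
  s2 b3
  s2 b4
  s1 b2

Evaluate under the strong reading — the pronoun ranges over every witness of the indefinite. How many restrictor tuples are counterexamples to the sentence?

9

"her" takes "a student" as antecedent and "it" takes "a book"; both are donkey pronouns co-varying with the restrictor.
Strong reading: for every (t,b,s) with assigned(t,b,s), read(s,b).
Restrictor triples: (t1,b4,s2)→read(s2,b4) ✓  (t1,b4,s4)→read(s4,b4) ✗  (t2,b1,s2)→read(s2,b1) ✗  (t2,b3,s2)→read(s2,b3) ✓  (t2,b4,s1)→read(s1,b4) ✗  (t3,b2,s2)→read(s2,b2) ✓  (t3,b3,s1)→read(s1,b3) ✗  (t3,b4,s3)→read(s3,b4) ✗  (t4,b2,s3)→read(s3,b2) ✗  (t4,b3,s3)→read(s3,b3) ✗  (t4,b4,s3)→read(s3,b4) ✗  (t5,b1,s3)→read(s3,b1) ✓  (t5,b2,s2)→read(s2,b2) ✓  (t5,b3,s2)→read(s2,b3) ✓  (t5,b4,s1)→read(s1,b4) ✗
Counterexamples (restrictor triples failing the scope): 9.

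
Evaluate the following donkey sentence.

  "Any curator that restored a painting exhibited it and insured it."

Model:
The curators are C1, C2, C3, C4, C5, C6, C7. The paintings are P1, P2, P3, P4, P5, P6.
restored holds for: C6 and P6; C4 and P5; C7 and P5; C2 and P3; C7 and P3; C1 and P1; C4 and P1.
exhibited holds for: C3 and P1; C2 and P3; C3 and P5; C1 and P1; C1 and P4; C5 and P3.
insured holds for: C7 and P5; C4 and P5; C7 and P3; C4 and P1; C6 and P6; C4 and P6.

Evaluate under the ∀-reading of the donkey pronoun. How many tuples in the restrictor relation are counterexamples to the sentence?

"it" takes "a painting" as antecedent — a donkey pronoun bound across the clause boundary.
Strong reading: for every (c,p) with restored(c,p), exhibited(c,p) ∧ insured(c,p).
Restrictor pairs: (C1,P1) ✗  (C2,P3) ✗  (C4,P1) ✗  (C4,P5) ✗  (C6,P6) ✗  (C7,P3) ✗  (C7,P5) ✗
Counterexamples (restrictor pairs failing the scope): 7.

7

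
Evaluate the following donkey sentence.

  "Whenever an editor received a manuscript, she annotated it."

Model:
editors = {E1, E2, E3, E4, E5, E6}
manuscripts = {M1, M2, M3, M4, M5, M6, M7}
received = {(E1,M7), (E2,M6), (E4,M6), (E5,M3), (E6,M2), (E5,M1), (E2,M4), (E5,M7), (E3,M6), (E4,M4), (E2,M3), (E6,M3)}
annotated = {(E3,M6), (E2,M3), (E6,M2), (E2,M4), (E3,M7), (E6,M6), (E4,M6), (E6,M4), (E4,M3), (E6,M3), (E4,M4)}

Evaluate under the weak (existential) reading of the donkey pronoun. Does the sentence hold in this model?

False

"it" takes "a manuscript" as antecedent — a donkey pronoun bound across the clause boundary.
Weak reading: every editor e with some received-manuscript has at least one received-manuscript m such that annotated(e,m).
Per editor: E1:✗  E2:✓  E3:✓  E4:✓  E5:✗  E6:✓
E1 has no witness among its received-manuscripts.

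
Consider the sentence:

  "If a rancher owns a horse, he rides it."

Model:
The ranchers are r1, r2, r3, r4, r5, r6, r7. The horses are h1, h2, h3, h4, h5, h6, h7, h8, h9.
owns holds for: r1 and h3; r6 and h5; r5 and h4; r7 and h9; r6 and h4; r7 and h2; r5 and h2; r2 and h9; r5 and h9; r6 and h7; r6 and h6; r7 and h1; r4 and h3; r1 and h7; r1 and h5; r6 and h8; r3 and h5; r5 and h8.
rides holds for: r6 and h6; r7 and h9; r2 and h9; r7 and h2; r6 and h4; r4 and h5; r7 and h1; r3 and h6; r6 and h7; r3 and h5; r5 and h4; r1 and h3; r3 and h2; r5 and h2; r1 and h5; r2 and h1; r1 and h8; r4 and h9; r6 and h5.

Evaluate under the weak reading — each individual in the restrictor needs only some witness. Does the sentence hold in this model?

False

"it" takes "a horse" as antecedent — a donkey pronoun bound across the clause boundary.
Weak reading: every rancher r with some owns-horse has at least one owns-horse h such that rides(r,h).
Per rancher: r1:✓  r2:✓  r3:✓  r4:✗  r5:✓  r6:✓  r7:✓
r4 has no witness among its owns-horses.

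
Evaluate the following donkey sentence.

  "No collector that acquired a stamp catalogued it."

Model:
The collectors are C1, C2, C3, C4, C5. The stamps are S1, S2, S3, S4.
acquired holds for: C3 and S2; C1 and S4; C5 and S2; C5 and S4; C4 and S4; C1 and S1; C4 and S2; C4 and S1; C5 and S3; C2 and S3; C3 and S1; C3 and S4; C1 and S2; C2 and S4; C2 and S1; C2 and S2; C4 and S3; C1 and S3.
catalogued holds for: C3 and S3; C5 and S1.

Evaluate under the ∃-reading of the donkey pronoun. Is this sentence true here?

"it" takes "a stamp" as antecedent — a donkey pronoun bound across the clause boundary.
Truth condition: for no (c,s) with acquired(c,s) does catalogued(c,s) hold.
Restrictor pairs — does the scope hold? (C1,S1):fails  (C1,S2):fails  (C1,S3):fails  (C1,S4):fails  (C2,S1):fails  (C2,S2):fails  (C2,S3):fails  (C2,S4):fails  (C3,S1):fails  (C3,S2):fails  (C3,S4):fails  (C4,S1):fails  (C4,S2):fails  (C4,S3):fails  (C4,S4):fails  (C5,S2):fails  (C5,S3):fails  (C5,S4):fails
Scope holds for no restrictor pair, so the sentence is true.

True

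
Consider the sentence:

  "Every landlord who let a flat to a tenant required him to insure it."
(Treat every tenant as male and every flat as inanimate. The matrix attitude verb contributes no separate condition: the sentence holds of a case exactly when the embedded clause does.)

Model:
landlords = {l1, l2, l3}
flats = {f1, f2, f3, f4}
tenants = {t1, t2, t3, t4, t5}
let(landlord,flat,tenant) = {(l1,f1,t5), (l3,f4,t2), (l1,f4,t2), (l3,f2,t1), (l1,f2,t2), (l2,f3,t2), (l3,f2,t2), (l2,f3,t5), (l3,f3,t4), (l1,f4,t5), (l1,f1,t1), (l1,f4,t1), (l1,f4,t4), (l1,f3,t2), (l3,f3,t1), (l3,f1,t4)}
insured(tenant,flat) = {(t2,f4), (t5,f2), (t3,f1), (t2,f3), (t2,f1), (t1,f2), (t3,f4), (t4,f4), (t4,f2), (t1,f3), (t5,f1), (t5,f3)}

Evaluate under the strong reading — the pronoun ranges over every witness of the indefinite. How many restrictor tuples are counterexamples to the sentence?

7

"him" takes "a tenant" as antecedent and "it" takes "a flat"; both are donkey pronouns co-varying with the restrictor.
Strong reading: for every (l,f,t) with let(l,f,t), insured(t,f).
Restrictor triples: (l1,f1,t1)→insured(t1,f1) ✗  (l1,f1,t5)→insured(t5,f1) ✓  (l1,f2,t2)→insured(t2,f2) ✗  (l1,f3,t2)→insured(t2,f3) ✓  (l1,f4,t1)→insured(t1,f4) ✗  (l1,f4,t2)→insured(t2,f4) ✓  (l1,f4,t4)→insured(t4,f4) ✓  (l1,f4,t5)→insured(t5,f4) ✗  (l2,f3,t2)→insured(t2,f3) ✓  (l2,f3,t5)→insured(t5,f3) ✓  (l3,f1,t4)→insured(t4,f1) ✗  (l3,f2,t1)→insured(t1,f2) ✓  (l3,f2,t2)→insured(t2,f2) ✗  (l3,f3,t1)→insured(t1,f3) ✓  (l3,f3,t4)→insured(t4,f3) ✗  (l3,f4,t2)→insured(t2,f4) ✓
Counterexamples (restrictor triples failing the scope): 7.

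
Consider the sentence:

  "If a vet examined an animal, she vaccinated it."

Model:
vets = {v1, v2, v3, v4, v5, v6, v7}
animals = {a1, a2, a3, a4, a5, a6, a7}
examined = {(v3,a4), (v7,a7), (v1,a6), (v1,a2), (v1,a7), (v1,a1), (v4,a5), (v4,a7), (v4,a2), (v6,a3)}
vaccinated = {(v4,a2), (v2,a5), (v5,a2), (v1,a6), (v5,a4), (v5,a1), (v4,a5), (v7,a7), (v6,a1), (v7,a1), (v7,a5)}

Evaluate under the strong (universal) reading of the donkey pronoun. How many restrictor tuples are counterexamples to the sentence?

"it" takes "an animal" as antecedent — a donkey pronoun bound across the clause boundary.
Strong reading: for every (v,a) with examined(v,a), vaccinated(v,a).
Restrictor pairs: (v1,a1) ✗  (v1,a2) ✗  (v1,a6) ✓  (v1,a7) ✗  (v3,a4) ✗  (v4,a2) ✓  (v4,a5) ✓  (v4,a7) ✗  (v6,a3) ✗  (v7,a7) ✓
Counterexamples (restrictor pairs failing the scope): 6.

6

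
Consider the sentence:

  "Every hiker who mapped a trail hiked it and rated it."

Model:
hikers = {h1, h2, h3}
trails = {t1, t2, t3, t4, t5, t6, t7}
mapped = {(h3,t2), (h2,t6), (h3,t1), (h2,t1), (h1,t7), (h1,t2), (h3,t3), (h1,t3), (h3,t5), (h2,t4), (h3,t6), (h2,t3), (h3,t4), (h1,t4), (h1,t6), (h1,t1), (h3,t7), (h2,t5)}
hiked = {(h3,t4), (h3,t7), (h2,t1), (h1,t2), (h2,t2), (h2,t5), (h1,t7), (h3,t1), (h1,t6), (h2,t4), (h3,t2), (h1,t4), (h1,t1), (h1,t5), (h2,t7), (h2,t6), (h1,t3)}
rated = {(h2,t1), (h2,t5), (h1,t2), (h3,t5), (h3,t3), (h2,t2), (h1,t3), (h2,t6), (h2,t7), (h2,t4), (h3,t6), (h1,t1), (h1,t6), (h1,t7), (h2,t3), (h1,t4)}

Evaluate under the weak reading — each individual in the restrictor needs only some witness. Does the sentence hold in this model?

False

"it" takes "a trail" as antecedent — a donkey pronoun bound across the clause boundary.
Weak reading: every hiker h with some mapped-trail has at least one mapped-trail t such that hiked(h,t) ∧ rated(h,t).
Per hiker: h1:✓  h2:✓  h3:✗
h3 has no witness among its mapped-trails.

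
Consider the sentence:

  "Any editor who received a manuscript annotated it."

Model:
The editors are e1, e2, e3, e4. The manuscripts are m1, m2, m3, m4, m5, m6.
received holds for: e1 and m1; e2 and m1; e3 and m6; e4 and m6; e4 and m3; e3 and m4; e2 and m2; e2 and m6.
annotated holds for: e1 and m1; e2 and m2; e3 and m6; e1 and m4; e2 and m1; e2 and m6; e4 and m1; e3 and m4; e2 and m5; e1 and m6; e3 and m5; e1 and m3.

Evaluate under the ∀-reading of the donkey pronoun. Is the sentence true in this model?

"it" takes "a manuscript" as antecedent — a donkey pronoun bound across the clause boundary.
Strong reading: for every (e,m) with received(e,m), annotated(e,m).
Restrictor pairs: (e1,m1) ✓  (e2,m1) ✓  (e2,m2) ✓  (e2,m6) ✓  (e3,m4) ✓  (e3,m6) ✓  (e4,m3) ✗  (e4,m6) ✗
Counterexample: (e4,m3) is in received but fails the scope.

False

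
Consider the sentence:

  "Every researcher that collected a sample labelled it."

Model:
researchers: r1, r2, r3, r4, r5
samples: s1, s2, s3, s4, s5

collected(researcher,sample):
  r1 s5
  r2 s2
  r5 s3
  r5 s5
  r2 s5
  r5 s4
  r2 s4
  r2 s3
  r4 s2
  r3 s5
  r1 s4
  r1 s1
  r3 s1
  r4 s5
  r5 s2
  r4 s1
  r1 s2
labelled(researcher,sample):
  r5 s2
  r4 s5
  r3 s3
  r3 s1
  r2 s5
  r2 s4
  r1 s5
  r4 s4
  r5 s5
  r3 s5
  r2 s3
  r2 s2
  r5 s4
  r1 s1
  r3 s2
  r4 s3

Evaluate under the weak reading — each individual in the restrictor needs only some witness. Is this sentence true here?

True

"it" takes "a sample" as antecedent — a donkey pronoun bound across the clause boundary.
Weak reading: every researcher r with some collected-sample has at least one collected-sample s such that labelled(r,s).
Per researcher: r1:✓  r2:✓  r3:✓  r4:✓  r5:✓
Every researcher in the restrictor has a witness.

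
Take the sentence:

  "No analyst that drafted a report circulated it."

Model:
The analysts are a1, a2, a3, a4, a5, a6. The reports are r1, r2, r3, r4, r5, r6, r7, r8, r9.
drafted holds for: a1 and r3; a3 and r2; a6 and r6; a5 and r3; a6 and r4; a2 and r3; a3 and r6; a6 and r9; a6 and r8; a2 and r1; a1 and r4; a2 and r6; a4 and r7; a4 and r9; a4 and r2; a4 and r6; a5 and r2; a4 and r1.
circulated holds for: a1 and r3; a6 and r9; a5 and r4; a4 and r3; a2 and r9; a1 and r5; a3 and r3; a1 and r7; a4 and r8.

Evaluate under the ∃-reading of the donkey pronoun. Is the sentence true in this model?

False

"it" takes "a report" as antecedent — a donkey pronoun bound across the clause boundary.
Truth condition: for no (a,r) with drafted(a,r) does circulated(a,r) hold.
Restrictor pairs — does the scope hold? (a1,r3):holds  (a1,r4):fails  (a2,r1):fails  (a2,r3):fails  (a2,r6):fails  (a3,r2):fails  (a3,r6):fails  (a4,r1):fails  (a4,r2):fails  (a4,r6):fails  (a4,r7):fails  (a4,r9):fails  (a5,r2):fails  (a5,r3):fails  (a6,r4):fails  (a6,r6):fails  (a6,r8):fails  (a6,r9):holds
Scope holds for 2 pair(s), so the sentence is false.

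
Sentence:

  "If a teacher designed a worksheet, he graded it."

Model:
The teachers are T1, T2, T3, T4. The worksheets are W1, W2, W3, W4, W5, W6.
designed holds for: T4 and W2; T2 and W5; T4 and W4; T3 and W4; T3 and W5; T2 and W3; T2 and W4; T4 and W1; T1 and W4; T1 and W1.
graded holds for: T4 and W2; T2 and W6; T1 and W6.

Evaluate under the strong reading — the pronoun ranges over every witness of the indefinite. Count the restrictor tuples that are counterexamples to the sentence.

"it" takes "a worksheet" as antecedent — a donkey pronoun bound across the clause boundary.
Strong reading: for every (t,w) with designed(t,w), graded(t,w).
Restrictor pairs: (T1,W1) ✗  (T1,W4) ✗  (T2,W3) ✗  (T2,W4) ✗  (T2,W5) ✗  (T3,W4) ✗  (T3,W5) ✗  (T4,W1) ✗  (T4,W2) ✓  (T4,W4) ✗
Counterexamples (restrictor pairs failing the scope): 9.

9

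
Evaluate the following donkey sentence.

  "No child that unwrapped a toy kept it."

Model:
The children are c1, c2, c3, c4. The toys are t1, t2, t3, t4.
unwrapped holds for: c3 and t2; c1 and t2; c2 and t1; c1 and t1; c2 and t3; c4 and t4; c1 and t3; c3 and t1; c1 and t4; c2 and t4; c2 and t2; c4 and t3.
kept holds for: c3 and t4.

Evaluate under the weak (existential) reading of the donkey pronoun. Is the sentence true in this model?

True

"it" takes "a toy" as antecedent — a donkey pronoun bound across the clause boundary.
Truth condition: for no (c,t) with unwrapped(c,t) does kept(c,t) hold.
Restrictor pairs — does the scope hold? (c1,t1):fails  (c1,t2):fails  (c1,t3):fails  (c1,t4):fails  (c2,t1):fails  (c2,t2):fails  (c2,t3):fails  (c2,t4):fails  (c3,t1):fails  (c3,t2):fails  (c4,t3):fails  (c4,t4):fails
Scope holds for no restrictor pair, so the sentence is true.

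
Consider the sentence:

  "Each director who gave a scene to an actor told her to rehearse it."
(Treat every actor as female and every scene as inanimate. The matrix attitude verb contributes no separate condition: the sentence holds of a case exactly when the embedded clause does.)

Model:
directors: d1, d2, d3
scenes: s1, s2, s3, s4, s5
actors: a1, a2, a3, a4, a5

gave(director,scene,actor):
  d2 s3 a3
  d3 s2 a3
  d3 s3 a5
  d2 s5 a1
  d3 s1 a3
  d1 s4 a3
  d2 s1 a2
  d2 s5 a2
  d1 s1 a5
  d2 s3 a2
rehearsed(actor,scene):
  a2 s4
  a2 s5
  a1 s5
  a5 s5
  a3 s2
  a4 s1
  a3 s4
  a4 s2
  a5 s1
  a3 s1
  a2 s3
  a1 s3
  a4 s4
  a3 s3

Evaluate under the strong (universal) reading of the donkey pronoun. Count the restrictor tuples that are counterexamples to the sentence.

"her" takes "an actor" as antecedent and "it" takes "a scene"; both are donkey pronouns co-varying with the restrictor.
Strong reading: for every (d,s,a) with gave(d,s,a), rehearsed(a,s).
Restrictor triples: (d1,s1,a5)→rehearsed(a5,s1) ✓  (d1,s4,a3)→rehearsed(a3,s4) ✓  (d2,s1,a2)→rehearsed(a2,s1) ✗  (d2,s3,a2)→rehearsed(a2,s3) ✓  (d2,s3,a3)→rehearsed(a3,s3) ✓  (d2,s5,a1)→rehearsed(a1,s5) ✓  (d2,s5,a2)→rehearsed(a2,s5) ✓  (d3,s1,a3)→rehearsed(a3,s1) ✓  (d3,s2,a3)→rehearsed(a3,s2) ✓  (d3,s3,a5)→rehearsed(a5,s3) ✗
Counterexamples (restrictor triples failing the scope): 2.

2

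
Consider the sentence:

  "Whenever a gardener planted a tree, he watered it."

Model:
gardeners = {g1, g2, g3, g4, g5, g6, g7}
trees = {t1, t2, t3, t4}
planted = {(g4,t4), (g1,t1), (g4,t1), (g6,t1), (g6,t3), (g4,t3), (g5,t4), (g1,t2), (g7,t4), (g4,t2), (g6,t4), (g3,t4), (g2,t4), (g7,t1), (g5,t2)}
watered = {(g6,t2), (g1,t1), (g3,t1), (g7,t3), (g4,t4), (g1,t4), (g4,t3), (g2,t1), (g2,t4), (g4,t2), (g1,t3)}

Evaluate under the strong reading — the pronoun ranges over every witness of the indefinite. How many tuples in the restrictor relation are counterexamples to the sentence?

"it" takes "a tree" as antecedent — a donkey pronoun bound across the clause boundary.
Strong reading: for every (g,t) with planted(g,t), watered(g,t).
Restrictor pairs: (g1,t1) ✓  (g1,t2) ✗  (g2,t4) ✓  (g3,t4) ✗  (g4,t1) ✗  (g4,t2) ✓  (g4,t3) ✓  (g4,t4) ✓  (g5,t2) ✗  (g5,t4) ✗  (g6,t1) ✗  (g6,t3) ✗  (g6,t4) ✗  (g7,t1) ✗  (g7,t4) ✗
Counterexamples (restrictor pairs failing the scope): 10.

10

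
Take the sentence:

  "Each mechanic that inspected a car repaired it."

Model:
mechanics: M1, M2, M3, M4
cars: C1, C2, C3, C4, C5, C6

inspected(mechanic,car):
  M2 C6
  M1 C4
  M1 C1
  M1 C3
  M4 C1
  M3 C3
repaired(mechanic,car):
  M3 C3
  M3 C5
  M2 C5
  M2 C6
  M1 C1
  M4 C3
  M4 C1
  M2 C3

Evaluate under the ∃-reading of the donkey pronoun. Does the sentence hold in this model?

True

"it" takes "a car" as antecedent — a donkey pronoun bound across the clause boundary.
Weak reading: every mechanic m with some inspected-car has at least one inspected-car c such that repaired(m,c).
Per mechanic: M1:✓  M2:✓  M3:✓  M4:✓
Every mechanic in the restrictor has a witness.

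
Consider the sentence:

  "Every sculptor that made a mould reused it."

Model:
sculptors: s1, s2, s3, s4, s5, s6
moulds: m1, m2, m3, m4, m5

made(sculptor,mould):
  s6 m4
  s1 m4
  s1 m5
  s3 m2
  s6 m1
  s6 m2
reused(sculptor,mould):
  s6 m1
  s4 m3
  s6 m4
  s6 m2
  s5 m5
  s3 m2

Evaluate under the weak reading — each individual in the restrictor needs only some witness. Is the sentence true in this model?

False

"it" takes "a mould" as antecedent — a donkey pronoun bound across the clause boundary.
Weak reading: every sculptor s with some made-mould has at least one made-mould m such that reused(s,m).
Per sculptor: s1:✗  s3:✓  s6:✓
s1 has no witness among its made-moulds.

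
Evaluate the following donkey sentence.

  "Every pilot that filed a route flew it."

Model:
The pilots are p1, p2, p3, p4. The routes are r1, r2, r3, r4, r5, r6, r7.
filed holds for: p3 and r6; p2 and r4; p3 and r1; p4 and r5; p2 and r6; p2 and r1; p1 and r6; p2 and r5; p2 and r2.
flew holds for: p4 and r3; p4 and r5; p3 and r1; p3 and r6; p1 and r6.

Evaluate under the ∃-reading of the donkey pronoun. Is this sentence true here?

"it" takes "a route" as antecedent — a donkey pronoun bound across the clause boundary.
Weak reading: every pilot p with some filed-route has at least one filed-route r such that flew(p,r).
Per pilot: p1:✓  p2:✗  p3:✓  p4:✓
p2 has no witness among its filed-routes.

False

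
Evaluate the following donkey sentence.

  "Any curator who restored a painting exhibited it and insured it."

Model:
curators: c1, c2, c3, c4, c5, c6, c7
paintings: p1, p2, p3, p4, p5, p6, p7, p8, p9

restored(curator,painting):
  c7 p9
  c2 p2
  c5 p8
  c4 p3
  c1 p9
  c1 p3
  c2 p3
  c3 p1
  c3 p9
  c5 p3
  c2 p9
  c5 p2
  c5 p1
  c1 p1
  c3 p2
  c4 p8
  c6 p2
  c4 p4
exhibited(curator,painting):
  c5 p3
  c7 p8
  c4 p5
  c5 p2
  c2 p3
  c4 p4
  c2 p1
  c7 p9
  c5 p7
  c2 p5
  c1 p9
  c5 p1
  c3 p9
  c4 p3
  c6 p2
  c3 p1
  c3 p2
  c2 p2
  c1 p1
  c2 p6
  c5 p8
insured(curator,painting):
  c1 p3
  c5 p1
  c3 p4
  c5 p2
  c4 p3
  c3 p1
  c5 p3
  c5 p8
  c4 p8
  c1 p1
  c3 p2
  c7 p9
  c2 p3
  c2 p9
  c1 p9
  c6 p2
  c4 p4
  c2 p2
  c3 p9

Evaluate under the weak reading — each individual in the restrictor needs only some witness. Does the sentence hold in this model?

True

"it" takes "a painting" as antecedent — a donkey pronoun bound across the clause boundary.
Weak reading: every curator c with some restored-painting has at least one restored-painting p such that exhibited(c,p) ∧ insured(c,p).
Per curator: c1:✓  c2:✓  c3:✓  c4:✓  c5:✓  c6:✓  c7:✓
Every curator in the restrictor has a witness.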